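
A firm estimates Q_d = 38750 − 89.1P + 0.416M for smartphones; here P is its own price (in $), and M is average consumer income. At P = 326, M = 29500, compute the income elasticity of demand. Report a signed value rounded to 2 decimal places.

0.56

At the given values, Q_d = 38750 − 89.1(326) + 0.416(29500) = 21975.4.
∂Q_d/∂M = 0.416.
E = (0.416) × (29500/21975.4) = 0.5584…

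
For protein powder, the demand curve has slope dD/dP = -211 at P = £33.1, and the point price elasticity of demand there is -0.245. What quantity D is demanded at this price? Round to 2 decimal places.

Ed = (dD/dP)·(P/D) ⇒ D = (dD/dP)·P/Ed = (-211)·33.1/(-0.245) = 28506.5306…

28506.53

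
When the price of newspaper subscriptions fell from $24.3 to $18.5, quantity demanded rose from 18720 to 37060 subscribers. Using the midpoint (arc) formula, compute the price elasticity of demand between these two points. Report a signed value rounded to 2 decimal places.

-2.43

%ΔQ = (37060 − 18720) / [(18720 + 37060)/2] = 18340/27890 = 0.657583…
%ΔP = (18.5 − 24.3) / [(24.3 + 18.5)/2] = -5.8/21.4 = -0.271028…
Arc Ed = %ΔQ / %ΔP = (18340/27890) / (-5.8/21.4) = -2.4262…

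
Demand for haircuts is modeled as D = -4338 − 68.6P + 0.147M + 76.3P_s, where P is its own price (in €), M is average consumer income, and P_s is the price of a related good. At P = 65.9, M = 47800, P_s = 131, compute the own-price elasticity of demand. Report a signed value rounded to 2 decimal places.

-0.55

At the given values, D = -4338 − 68.6(65.9) + 0.147(47800) + 76.3(131) = 8163.16.
∂D/∂P = −68.6.
E = (-68.6) × (65.9/8163.16) = -0.5537…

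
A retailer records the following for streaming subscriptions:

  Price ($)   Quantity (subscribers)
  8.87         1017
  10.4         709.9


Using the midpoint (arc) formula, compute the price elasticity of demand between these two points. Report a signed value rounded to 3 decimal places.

-2.240

%ΔQ = (709.9 − 1017) / [(1017 + 709.9)/2] = -307.1/863.45 = -0.355666…
%ΔP = (10.4 − 8.87) / [(8.87 + 10.4)/2] = 1.53/9.635 = 0.158796…
Arc Ed = %ΔQ / %ΔP = (-307.1/863.45) / (1.53/9.635) = -2.23976…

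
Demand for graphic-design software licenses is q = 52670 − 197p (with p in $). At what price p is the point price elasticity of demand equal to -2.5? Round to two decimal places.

Ed = −197p/(52670 − 197p). Set this equal to -2.5:
197p = 2.5·(52670 − 197p) ⇒ 197p(1 + 2.5) = 2.5·52670
p = 2.5·52670 / (197·3.5) = 190.9717…

190.97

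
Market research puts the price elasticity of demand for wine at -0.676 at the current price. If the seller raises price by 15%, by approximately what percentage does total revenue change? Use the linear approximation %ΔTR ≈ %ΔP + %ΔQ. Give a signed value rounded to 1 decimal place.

%ΔQ ≈ Ed × %ΔP = (-0.676) × (+15%) = -10.1400%
%ΔTR ≈ %ΔP + %ΔQ = (+15%) + (-10.1400%) = +4.8600%

+4.9%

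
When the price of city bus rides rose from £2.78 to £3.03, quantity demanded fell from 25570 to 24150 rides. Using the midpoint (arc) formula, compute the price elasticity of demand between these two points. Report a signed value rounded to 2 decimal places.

-0.66

%ΔQ = (24150 − 25570) / [(25570 + 24150)/2] = -1420/24860 = -0.057119…
%ΔP = (3.03 − 2.78) / [(2.78 + 3.03)/2] = 0.25/2.905 = 0.086058…
Arc Ed = %ΔQ / %ΔP = (-1420/24860) / (0.25/2.905) = -0.6637…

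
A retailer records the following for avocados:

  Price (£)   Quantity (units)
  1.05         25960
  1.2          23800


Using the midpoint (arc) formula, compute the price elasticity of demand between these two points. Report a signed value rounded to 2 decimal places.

%ΔQ = (23800 − 25960) / [(25960 + 23800)/2] = -2160/24880 = -0.086816…
%ΔP = (1.2 − 1.05) / [(1.05 + 1.2)/2] = 0.15/1.125 = 0.133333…
Arc Ed = %ΔQ / %ΔP = (-2160/24880) / (0.15/1.125) = -0.6511…

-0.65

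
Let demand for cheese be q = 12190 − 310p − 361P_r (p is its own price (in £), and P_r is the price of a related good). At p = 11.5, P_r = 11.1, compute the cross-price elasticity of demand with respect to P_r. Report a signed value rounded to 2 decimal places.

-0.87

At the given values, q = 12190 − 310(11.5) − 361(11.1) = 4617.9.
∂q/∂P_r = -361.
E = (-361) × (11.1/4617.9) = -0.8677…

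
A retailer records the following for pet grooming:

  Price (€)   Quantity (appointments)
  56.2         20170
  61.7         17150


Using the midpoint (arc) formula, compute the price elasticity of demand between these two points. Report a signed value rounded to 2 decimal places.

-1.73

%ΔQ = (17150 − 20170) / [(20170 + 17150)/2] = -3020/18660 = -0.161843…
%ΔP = (61.7 − 56.2) / [(56.2 + 61.7)/2] = 5.5/58.95 = 0.093299…
Arc Ed = %ΔQ / %ΔP = (-3020/18660) / (5.5/58.95) = -1.7346…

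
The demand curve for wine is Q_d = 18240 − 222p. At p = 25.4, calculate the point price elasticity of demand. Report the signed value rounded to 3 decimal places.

-0.447

dQ_d/dp = −222. At p = 25.4, Q_d = 18240 − 222(25.4) = 12601.2.
Ed = (dQ_d/dp)·(p/Q_d) = −222 × (25.4/12601.2) = -0.44748…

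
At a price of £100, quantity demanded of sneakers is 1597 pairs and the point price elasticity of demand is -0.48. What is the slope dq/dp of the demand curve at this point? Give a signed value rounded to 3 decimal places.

-7.666

Ed = (dq/dp)·(p/q) ⇒ dq/dp = Ed·q/p = (-0.48)·1597/100 = -7.6656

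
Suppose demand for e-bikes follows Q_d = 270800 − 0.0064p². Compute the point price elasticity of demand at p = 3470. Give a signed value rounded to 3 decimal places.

-0.796

dQ_d/dp = −2·0.0064·p = -44.416. At p = 3470, Q_d = 193738.24.
Ed = (dQ_d/dp)·(p/Q_d) = (-44.416) × (3470/193738.24) = -0.79552…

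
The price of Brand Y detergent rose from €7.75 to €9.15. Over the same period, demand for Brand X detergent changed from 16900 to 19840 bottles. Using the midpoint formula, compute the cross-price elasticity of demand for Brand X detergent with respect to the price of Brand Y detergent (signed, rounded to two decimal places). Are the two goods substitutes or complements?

%ΔQ_{Brand X detergent} = (19840 − 16900)/avg = 2940/18370 = 0.160043…
%ΔP_{Brand Y detergent} = (9.15 − 7.75)/avg = 1.4/8.45 = 0.165680…
E_cross = (2940/18370) / (1.4/8.45) = 0.9659…
E_cross > 0 ⇒ the goods are substitutes.

0.97; substitutes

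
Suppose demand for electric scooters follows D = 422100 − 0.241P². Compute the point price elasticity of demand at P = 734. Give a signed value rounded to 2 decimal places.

-0.89

dD/dP = −2·0.241·P = -353.788. At P = 734, D = 292259.804.
Ed = (dD/dP)·(P/D) = (-353.788) × (734/292259.804) = -0.8885…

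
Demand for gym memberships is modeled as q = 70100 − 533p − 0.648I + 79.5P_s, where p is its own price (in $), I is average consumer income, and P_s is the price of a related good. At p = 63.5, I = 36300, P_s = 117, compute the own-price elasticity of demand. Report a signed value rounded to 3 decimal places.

At the given values, q = 70100 − 533(63.5) − 0.648(36300) + 79.5(117) = 22033.6.
∂q/∂p = −533.
E = (-533) × (63.5/22033.6) = -1.53608…

-1.536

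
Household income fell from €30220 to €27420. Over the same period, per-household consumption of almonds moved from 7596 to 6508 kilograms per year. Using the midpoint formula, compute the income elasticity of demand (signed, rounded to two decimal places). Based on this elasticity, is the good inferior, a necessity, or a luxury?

1.59; luxury

%ΔQ = (6508 − 7596)/[( 7596 + 6508)/2] = -1088/7052 = -0.154282…
%ΔIncome = (27420 − 30220)/[( 30220 + 27420)/2] = -2800/28820 = -0.097154…
E_income = (-1088/7052) / (-2800/28820) = 1.5880…
E_income > 1 ⇒ normal good, luxury.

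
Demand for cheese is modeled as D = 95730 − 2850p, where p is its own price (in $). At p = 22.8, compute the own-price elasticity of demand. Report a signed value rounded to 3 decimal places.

At the given values, D = 95730 − 2850(22.8) = 30750.
∂D/∂p = −2850.
E = (-2850) × (22.8/30750) = -2.11317…

-2.113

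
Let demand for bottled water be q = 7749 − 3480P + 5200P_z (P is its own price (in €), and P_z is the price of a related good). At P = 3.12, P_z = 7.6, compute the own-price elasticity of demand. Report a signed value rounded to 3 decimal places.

At the given values, q = 7749 − 3480(3.12) + 5200(7.6) = 36411.4.
∂q/∂P = −3480.
E = (-3480) × (3.12/36411.4) = -0.29819…

-0.298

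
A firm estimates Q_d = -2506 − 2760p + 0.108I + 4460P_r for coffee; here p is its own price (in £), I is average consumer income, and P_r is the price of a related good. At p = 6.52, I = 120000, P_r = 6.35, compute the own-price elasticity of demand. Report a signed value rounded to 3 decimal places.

At the given values, Q_d = -2506 − 2760(6.52) + 0.108(120000) + 4460(6.35) = 20779.8.
∂Q_d/∂p = −2760.
E = (-2760) × (6.52/20779.8) = -0.86599…

-0.866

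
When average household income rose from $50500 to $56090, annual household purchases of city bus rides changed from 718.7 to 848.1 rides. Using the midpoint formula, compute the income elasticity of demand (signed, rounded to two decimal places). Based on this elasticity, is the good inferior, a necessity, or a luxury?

%ΔQ = (848.1 − 718.7)/[( 718.7 + 848.1)/2] = 129.4/783.4 = 0.165177…
%ΔIncome = (56090 − 50500)/[( 50500 + 56090)/2] = 5590/53295 = 0.104887…
E_income = (129.4/783.4) / (5590/53295) = 1.5747…
E_income > 1 ⇒ normal good, luxury.

1.57; luxury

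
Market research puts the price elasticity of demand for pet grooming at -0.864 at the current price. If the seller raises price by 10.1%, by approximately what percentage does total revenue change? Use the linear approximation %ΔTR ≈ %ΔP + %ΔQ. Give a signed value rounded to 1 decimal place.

%ΔQ ≈ Ed × %ΔP = (-0.864) × (+10.1%) = -8.7264%
%ΔTR ≈ %ΔP + %ΔQ = (+10.1%) + (-8.7264%) = +1.3736%

+1.4%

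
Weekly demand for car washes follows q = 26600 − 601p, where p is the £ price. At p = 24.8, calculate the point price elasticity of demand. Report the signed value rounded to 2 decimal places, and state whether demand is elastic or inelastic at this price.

-1.27; elastic

dq/dp = −601. At p = 24.8, q = 26600 − 601(24.8) = 11695.2.
Ed = (dq/dp)·(p/q) = −601 × (24.8/11695.2) = -1.2744…
|Ed| = 1.27 > 1, so demand is elastic.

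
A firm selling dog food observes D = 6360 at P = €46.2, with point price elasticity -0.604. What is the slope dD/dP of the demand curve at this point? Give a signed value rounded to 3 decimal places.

Ed = (dD/dP)·(P/D) ⇒ dD/dP = Ed·D/P = (-0.604)·6360/46.2 = -83.14805…

-83.148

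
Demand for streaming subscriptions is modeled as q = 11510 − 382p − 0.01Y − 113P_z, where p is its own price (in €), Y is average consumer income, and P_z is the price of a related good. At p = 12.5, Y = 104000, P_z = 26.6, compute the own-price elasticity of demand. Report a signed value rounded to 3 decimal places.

At the given values, q = 11510 − 382(12.5) − 0.01(104000) − 113(26.6) = 2689.2.
∂q/∂p = −382.
E = (-382) × (12.5/2689.2) = -1.77562…

-1.776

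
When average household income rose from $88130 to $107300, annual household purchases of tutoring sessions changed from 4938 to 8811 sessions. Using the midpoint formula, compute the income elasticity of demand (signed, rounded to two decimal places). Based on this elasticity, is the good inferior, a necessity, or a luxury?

2.87; luxury

%ΔQ = (8811 − 4938)/[( 4938 + 8811)/2] = 3873/6874.5 = 0.563386…
%ΔIncome = (107300 − 88130)/[( 88130 + 107300)/2] = 19170/97715 = 0.196182…
E_income = (3873/6874.5) / (19170/97715) = 2.8717…
E_income > 1 ⇒ normal good, luxury.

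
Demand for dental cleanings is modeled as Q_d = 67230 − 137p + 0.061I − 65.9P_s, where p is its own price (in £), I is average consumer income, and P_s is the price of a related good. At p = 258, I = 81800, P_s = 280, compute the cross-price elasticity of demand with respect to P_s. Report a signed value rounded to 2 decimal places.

At the given values, Q_d = 67230 − 137(258) + 0.061(81800) − 65.9(280) = 18421.8.
∂Q_d/∂P_s = -65.9.
E = (-65.9) × (280/18421.8) = -1.0016…

-1.00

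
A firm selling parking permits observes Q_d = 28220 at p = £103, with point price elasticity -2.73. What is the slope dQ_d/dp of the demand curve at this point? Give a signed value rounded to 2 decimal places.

Ed = (dQ_d/dp)·(p/Q_d) ⇒ dQ_d/dp = Ed·Q_d/p = (-2.73)·28220/103 = -747.9669…

-747.97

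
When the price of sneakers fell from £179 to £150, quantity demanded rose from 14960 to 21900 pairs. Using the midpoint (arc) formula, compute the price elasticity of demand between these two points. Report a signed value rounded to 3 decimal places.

-2.136

%ΔQ = (21900 − 14960) / [(14960 + 21900)/2] = 6940/18430 = 0.376559…
%ΔP = (150 − 179) / [(179 + 150)/2] = -29/164.5 = -0.176291…
Arc Ed = %ΔQ / %ΔP = (6940/18430) / (-29/164.5) = -2.13600…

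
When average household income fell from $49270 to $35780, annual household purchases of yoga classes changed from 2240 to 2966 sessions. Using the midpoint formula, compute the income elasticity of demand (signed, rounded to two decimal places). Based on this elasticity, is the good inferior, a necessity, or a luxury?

%ΔQ = (2966 − 2240)/[( 2240 + 2966)/2] = 726/2603 = 0.278908…
%ΔIncome = (35780 − 49270)/[( 49270 + 35780)/2] = -13490/42525 = -0.317225…
E_income = (726/2603) / (-13490/42525) = -0.8792…
E_income < 0 ⇒ inferior good.

-0.88; inferior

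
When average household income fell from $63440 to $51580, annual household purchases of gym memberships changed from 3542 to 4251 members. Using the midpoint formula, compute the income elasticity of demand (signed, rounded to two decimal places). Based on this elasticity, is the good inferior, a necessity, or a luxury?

-0.88; inferior

%ΔQ = (4251 − 3542)/[( 3542 + 4251)/2] = 709/3896.5 = 0.181958…
%ΔIncome = (51580 − 63440)/[( 63440 + 51580)/2] = -11860/57510 = -0.206225…
E_income = (709/3896.5) / (-11860/57510) = -0.8823…
E_income < 0 ⇒ inferior good.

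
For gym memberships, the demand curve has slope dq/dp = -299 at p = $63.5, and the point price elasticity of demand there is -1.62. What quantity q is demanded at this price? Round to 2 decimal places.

Ed = (dq/dp)·(p/q) ⇒ q = (dq/dp)·p/Ed = (-299)·63.5/(-1.62) = 11720.0617…

11720.06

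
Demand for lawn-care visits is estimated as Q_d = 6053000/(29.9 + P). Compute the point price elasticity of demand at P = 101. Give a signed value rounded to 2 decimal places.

-0.77

dQ_d/dP = −6053000/(29.9 + P)² = -353.257. At P = 101, Q_d = 46241.4.
Ed = (dQ_d/dP)·(P/Q_d) = (-353.257) × (101/46241.4) = -0.7715…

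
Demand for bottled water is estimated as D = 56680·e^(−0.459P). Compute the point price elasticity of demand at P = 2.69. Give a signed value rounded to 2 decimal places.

dD/dP = −0.459·D = -7568.59. At P = 2.69, D = 16489.3.
Ed = (dD/dP)·(P/D) = (-7568.59) × (2.69/16489.3) = -1.2347…

-1.23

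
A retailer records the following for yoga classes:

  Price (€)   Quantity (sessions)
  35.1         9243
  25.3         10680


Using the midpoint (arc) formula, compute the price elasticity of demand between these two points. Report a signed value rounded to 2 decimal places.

%ΔQ = (10680 − 9243) / [(9243 + 10680)/2] = 1437/9961.5 = 0.144255…
%ΔP = (25.3 − 35.1) / [(35.1 + 25.3)/2] = -9.8/30.2 = -0.324503…
Arc Ed = %ΔQ / %ΔP = (1437/9961.5) / (-9.8/30.2) = -0.4445…

-0.44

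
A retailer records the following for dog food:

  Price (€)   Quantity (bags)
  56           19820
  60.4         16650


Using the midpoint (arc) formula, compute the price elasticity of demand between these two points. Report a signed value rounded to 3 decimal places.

%ΔQ = (16650 − 19820) / [(19820 + 16650)/2] = -3170/18235 = -0.173841…
%ΔP = (60.4 − 56) / [(56 + 60.4)/2] = 4.4/58.2 = 0.075601…
Arc Ed = %ΔQ / %ΔP = (-3170/18235) / (4.4/58.2) = -2.29944…

-2.299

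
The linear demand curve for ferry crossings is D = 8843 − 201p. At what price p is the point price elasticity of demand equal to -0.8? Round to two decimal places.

19.55

Ed = −201p/(8843 − 201p). Set this equal to -0.8:
201p = 0.8·(8843 − 201p) ⇒ 201p(1 + 0.8) = 0.8·8843
p = 0.8·8843 / (201·1.8) = 19.5533…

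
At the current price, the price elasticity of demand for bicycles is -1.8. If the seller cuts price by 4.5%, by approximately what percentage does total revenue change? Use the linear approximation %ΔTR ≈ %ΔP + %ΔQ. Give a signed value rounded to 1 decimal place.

+3.6%

%ΔQ ≈ Ed × %ΔP = (-1.8) × (-4.5%) = +8.1000%
%ΔTR ≈ %ΔP + %ΔQ = (-4.5%) + (+8.1000%) = +3.6000%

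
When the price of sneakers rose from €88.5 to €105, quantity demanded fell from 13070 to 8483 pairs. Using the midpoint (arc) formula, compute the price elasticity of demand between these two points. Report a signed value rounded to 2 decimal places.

%ΔQ = (8483 − 13070) / [(13070 + 8483)/2] = -4587/10776.5 = -0.425648…
%ΔP = (105 − 88.5) / [(88.5 + 105)/2] = 16.5/96.75 = 0.170542…
Arc Ed = %ΔQ / %ΔP = (-4587/10776.5) / (16.5/96.75) = -2.4958…

-2.50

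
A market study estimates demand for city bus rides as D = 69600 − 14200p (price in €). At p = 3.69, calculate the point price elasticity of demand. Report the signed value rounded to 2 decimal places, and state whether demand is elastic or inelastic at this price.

-3.05; elastic

dD/dp = −14200. At p = 3.69, D = 69600 − 14200(3.69) = 17202.
Ed = (dD/dp)·(p/D) = −14200 × (3.69/17202) = -3.0460…
|Ed| = 3.05 > 1, so demand is elastic.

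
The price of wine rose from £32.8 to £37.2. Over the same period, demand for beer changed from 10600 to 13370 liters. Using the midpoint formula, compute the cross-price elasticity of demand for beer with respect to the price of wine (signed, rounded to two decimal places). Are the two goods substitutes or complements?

%ΔQ_{beer} = (13370 − 10600)/avg = 2770/11985 = 0.231122…
%ΔP_{wine} = (37.2 − 32.8)/avg = 4.4/35 = 0.125714…
E_cross = (2770/11985) / (4.4/35) = 1.8384…
E_cross > 0 ⇒ the goods are substitutes.

1.84; substitutes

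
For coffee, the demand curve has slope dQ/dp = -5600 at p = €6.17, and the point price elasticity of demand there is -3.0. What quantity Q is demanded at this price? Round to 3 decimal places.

11517.333

Ed = (dQ/dp)·(p/Q) ⇒ Q = (dQ/dp)·p/Ed = (-5600)·6.17/(-3.0) = 11517.33333…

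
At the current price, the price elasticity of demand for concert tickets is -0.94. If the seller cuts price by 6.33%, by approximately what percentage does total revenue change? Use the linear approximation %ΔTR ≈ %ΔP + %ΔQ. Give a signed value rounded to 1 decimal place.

%ΔQ ≈ Ed × %ΔP = (-0.94) × (-6.33%) = +5.9502%
%ΔTR ≈ %ΔP + %ΔQ = (-6.33%) + (+5.9502%) = -0.3798%

-0.4%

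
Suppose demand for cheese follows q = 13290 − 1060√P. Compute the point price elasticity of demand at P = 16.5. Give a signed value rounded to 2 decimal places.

-0.24

dq/dP = −1060/(2√P) = -130.477. At P = 16.5, q = 8984.26.
Ed = (dq/dP)·(P/q) = (-130.477) × (16.5/8984.26) = -0.2396…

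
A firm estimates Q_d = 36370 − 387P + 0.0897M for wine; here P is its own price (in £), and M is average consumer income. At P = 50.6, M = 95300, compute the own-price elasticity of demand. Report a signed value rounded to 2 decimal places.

-0.77

At the given values, Q_d = 36370 − 387(50.6) + 0.0897(95300) = 25336.21.
∂Q_d/∂P = −387.
E = (-387) × (50.6/25336.21) = -0.7728…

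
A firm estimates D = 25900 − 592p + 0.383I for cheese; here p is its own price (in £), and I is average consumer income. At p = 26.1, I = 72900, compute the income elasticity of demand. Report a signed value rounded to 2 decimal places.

At the given values, D = 25900 − 592(26.1) + 0.383(72900) = 38369.5.
∂D/∂I = 0.383.
E = (0.383) × (72900/38369.5) = 0.7276…

0.73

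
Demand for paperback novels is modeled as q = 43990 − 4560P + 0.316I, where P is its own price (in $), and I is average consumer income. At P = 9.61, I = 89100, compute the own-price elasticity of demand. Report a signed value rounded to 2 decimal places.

At the given values, q = 43990 − 4560(9.61) + 0.316(89100) = 28324.
∂q/∂P = −4560.
E = (-4560) × (9.61/28324) = -1.5471…

-1.55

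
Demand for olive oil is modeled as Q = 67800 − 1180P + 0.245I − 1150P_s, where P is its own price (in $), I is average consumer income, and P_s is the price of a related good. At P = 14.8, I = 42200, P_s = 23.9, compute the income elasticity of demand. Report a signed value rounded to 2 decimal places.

0.31

At the given values, Q = 67800 − 1180(14.8) + 0.245(42200) − 1150(23.9) = 33190.
∂Q/∂I = 0.245.
E = (0.245) × (42200/33190) = 0.3115…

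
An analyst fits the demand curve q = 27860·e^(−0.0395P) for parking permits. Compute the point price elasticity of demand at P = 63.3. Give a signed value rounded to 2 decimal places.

dq/dP = −0.0395·q = -90.3005. At P = 63.3, q = 2286.09.
Ed = (dq/dP)·(P/q) = (-90.3005) × (63.3/2286.09) = -2.5003…

-2.50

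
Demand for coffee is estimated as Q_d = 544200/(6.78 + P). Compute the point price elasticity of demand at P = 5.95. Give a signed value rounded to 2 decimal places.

dQ_d/dP = −544200/(6.78 + P)² = -3358.16. At P = 5.95, Q_d = 42749.4.
Ed = (dQ_d/dP)·(P/Q_d) = (-3358.16) × (5.95/42749.4) = -0.4673…

-0.47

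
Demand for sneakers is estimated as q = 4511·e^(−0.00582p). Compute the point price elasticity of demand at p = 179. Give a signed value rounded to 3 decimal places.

-1.042

dq/dp = −0.00582·q = -9.2631. At p = 179, q = 1591.6.
Ed = (dq/dp)·(p/q) = (-9.2631) × (179/1591.6) = -1.04178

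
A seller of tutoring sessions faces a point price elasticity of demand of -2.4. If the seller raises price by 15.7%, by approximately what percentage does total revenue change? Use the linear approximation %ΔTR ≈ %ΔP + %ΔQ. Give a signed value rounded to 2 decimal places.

-21.98%

%ΔQ ≈ Ed × %ΔP = (-2.4) × (+15.7%) = -37.6800%
%ΔTR ≈ %ΔP + %ΔQ = (+15.7%) + (-37.6800%) = -21.9800%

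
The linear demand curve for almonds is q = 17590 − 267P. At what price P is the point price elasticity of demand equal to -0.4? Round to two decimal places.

Ed = −267P/(17590 − 267P). Set this equal to -0.4:
267P = 0.4·(17590 − 267P) ⇒ 267P(1 + 0.4) = 0.4·17590
P = 0.4·17590 / (267·1.4) = 18.8228…

18.82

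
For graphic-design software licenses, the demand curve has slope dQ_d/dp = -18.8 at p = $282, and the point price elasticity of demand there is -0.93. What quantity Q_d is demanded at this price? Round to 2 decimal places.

Ed = (dQ_d/dp)·(p/Q_d) ⇒ Q_d = (dQ_d/dp)·p/Ed = (-18.8)·282/(-0.93) = 5700.6451…

5700.65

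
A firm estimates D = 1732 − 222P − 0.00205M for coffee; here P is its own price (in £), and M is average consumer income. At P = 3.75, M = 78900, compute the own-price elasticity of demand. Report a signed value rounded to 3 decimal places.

At the given values, D = 1732 − 222(3.75) − 0.00205(78900) = 737.755.
∂D/∂P = −222.
E = (-222) × (3.75/737.755) = -1.12842…

-1.128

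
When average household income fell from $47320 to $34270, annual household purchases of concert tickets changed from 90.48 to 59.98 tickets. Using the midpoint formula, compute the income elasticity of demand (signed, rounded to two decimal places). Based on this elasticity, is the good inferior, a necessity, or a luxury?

%ΔQ = (59.98 − 90.48)/[( 90.48 + 59.98)/2] = -30.5/75.23 = -0.405423…
%ΔIncome = (34270 − 47320)/[( 47320 + 34270)/2] = -13050/40795 = -0.319892…
E_income = (-30.5/75.23) / (-13050/40795) = 1.2673…
E_income > 1 ⇒ normal good, luxury.

1.27; luxury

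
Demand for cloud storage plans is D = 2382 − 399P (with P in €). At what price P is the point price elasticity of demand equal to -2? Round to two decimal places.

Ed = −399P/(2382 − 399P). Set this equal to -2:
399P = 2·(2382 − 399P) ⇒ 399P(1 + 2) = 2·2382
P = 2·2382 / (399·3) = 3.9799…

3.98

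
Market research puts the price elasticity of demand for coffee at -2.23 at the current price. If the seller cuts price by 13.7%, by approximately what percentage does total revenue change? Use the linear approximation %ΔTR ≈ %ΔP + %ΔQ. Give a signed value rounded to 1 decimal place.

+16.9%

%ΔQ ≈ Ed × %ΔP = (-2.23) × (-13.7%) = +30.5510%
%ΔTR ≈ %ΔP + %ΔQ = (-13.7%) + (+30.5510%) = +16.8510%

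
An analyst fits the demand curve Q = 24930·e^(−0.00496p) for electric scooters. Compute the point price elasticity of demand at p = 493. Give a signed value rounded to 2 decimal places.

dQ/dp = −0.00496·Q = -10.7209. At p = 493, Q = 2161.48.
Ed = (dQ/dp)·(p/Q) = (-10.7209) × (493/2161.48) = -2.4452…

-2.45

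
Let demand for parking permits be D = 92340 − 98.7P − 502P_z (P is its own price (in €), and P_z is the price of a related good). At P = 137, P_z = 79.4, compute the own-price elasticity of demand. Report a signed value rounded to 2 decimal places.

At the given values, D = 92340 − 98.7(137) − 502(79.4) = 38959.3.
∂D/∂P = −98.7.
E = (-98.7) × (137/38959.3) = -0.3470…

-0.35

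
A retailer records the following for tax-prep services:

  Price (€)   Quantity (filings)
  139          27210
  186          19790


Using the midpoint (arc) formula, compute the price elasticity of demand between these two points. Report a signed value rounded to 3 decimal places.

%ΔQ = (19790 − 27210) / [(27210 + 19790)/2] = -7420/23500 = -0.315744…
%ΔP = (186 − 139) / [(139 + 186)/2] = 47/162.5 = 0.289230…
Arc Ed = %ΔQ / %ΔP = (-7420/23500) / (47/162.5) = -1.09167…

-1.092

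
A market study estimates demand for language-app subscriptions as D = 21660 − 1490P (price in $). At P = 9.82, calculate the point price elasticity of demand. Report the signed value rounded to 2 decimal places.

dD/dP = −1490. At P = 9.82, D = 21660 − 1490(9.82) = 7028.2.
Ed = (dD/dP)·(P/D) = −1490 × (9.82/7028.2) = -2.0818…

-2.08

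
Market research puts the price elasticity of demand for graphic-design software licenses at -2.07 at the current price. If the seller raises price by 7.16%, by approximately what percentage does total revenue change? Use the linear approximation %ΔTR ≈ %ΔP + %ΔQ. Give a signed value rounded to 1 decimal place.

-7.7%

%ΔQ ≈ Ed × %ΔP = (-2.07) × (+7.16%) = -14.8212%
%ΔTR ≈ %ΔP + %ΔQ = (+7.16%) + (-14.8212%) = -7.6612%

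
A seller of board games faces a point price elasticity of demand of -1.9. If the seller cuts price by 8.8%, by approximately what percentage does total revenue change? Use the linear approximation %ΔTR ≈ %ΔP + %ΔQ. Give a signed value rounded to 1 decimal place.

%ΔQ ≈ Ed × %ΔP = (-1.9) × (-8.8%) = +16.7200%
%ΔTR ≈ %ΔP + %ΔQ = (-8.8%) + (+16.7200%) = +7.9200%

+7.9%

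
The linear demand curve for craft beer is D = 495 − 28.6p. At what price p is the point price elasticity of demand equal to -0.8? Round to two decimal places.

7.69

Ed = −28.6p/(495 − 28.6p). Set this equal to -0.8:
28.6p = 0.8·(495 − 28.6p) ⇒ 28.6p(1 + 0.8) = 0.8·495
p = 0.8·495 / (28.6·1.8) = 7.6923…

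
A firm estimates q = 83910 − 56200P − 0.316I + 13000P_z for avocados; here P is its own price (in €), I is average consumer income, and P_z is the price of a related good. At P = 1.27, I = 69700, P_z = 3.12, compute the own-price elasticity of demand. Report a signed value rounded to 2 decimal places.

At the given values, q = 83910 − 56200(1.27) − 0.316(69700) + 13000(3.12) = 31070.8.
∂q/∂P = −56200.
E = (-56200) × (1.27/31070.8) = -2.2971…

-2.30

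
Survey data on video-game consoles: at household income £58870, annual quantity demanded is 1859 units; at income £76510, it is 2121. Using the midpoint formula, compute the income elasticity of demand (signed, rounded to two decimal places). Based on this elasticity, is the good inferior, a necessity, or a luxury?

0.51; necessity

%ΔQ = (2121 − 1859)/[( 1859 + 2121)/2] = 262/1990 = 0.131658…
%ΔIncome = (76510 − 58870)/[( 58870 + 76510)/2] = 17640/67690 = 0.260599…
E_income = (262/1990) / (17640/67690) = 0.5052…
0 < E_income < 1 ⇒ normal good, necessity.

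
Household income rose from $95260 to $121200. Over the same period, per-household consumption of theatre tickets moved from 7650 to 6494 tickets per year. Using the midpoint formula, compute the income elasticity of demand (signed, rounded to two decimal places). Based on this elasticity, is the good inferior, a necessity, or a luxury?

%ΔQ = (6494 − 7650)/[( 7650 + 6494)/2] = -1156/7072 = -0.163461…
%ΔIncome = (121200 − 95260)/[( 95260 + 121200)/2] = 25940/108230 = 0.239674…
E_income = (-1156/7072) / (25940/108230) = -0.6820…
E_income < 0 ⇒ inferior good.

-0.68; inferior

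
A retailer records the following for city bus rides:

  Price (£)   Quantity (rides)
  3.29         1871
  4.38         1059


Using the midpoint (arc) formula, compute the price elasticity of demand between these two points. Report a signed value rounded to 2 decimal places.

%ΔQ = (1059 − 1871) / [(1871 + 1059)/2] = -812/1465 = -0.554266…
%ΔP = (4.38 − 3.29) / [(3.29 + 4.38)/2] = 1.09/3.835 = 0.284224…
Arc Ed = %ΔQ / %ΔP = (-812/1465) / (1.09/3.835) = -1.9501…

-1.95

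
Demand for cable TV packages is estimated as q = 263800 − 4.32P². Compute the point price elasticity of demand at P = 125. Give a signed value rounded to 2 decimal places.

-0.69

dq/dP = −2·4.32·P = -1080. At P = 125, q = 196300.
Ed = (dq/dP)·(P/q) = (-1080) × (125/196300) = -0.6877…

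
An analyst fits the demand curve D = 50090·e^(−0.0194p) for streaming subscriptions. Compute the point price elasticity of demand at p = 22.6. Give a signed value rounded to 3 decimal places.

dD/dp = −0.0194·D = -626.817. At p = 22.6, D = 32310.1.
Ed = (dD/dp)·(p/D) = (-626.817) × (22.6/32310.1) = -0.43844

-0.438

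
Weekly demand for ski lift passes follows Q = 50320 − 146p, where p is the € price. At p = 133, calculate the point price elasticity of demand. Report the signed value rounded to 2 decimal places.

-0.63

dQ/dp = −146. At p = 133, Q = 50320 − 146(133) = 30902.
Ed = (dQ/dp)·(p/Q) = −146 × (133/30902) = -0.6283…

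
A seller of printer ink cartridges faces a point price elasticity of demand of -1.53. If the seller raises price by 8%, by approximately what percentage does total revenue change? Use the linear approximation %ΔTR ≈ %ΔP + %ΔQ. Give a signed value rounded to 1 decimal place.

-4.2%

%ΔQ ≈ Ed × %ΔP = (-1.53) × (+8%) = -12.2400%
%ΔTR ≈ %ΔP + %ΔQ = (+8%) + (-12.2400%) = -4.2400%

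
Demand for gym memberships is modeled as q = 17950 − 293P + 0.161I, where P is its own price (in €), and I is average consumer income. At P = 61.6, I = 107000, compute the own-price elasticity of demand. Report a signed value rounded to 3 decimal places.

At the given values, q = 17950 − 293(61.6) + 0.161(107000) = 17128.2.
∂q/∂P = −293.
E = (-293) × (61.6/17128.2) = -1.05374…

-1.054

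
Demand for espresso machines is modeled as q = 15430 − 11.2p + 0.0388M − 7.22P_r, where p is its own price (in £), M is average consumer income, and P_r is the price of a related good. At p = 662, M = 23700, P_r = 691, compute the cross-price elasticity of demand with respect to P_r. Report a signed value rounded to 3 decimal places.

-1.264

At the given values, q = 15430 − 11.2(662) + 0.0388(23700) − 7.22(691) = 3946.14.
∂q/∂P_r = -7.22.
E = (-7.22) × (691/3946.14) = -1.26427…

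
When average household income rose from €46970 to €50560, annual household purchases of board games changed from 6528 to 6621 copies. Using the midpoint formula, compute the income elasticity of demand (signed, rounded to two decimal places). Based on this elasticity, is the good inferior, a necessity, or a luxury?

0.19; necessity

%ΔQ = (6621 − 6528)/[( 6528 + 6621)/2] = 93/6574.5 = 0.014145…
%ΔIncome = (50560 − 46970)/[( 46970 + 50560)/2] = 3590/48765 = 0.073618…
E_income = (93/6574.5) / (3590/48765) = 0.1921…
0 < E_income < 1 ⇒ normal good, necessity.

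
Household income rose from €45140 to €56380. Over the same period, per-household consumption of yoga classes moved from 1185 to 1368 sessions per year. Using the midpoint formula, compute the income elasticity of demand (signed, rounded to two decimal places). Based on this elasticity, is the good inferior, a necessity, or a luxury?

0.65; necessity

%ΔQ = (1368 − 1185)/[( 1185 + 1368)/2] = 183/1276.5 = 0.143360…
%ΔIncome = (56380 − 45140)/[( 45140 + 56380)/2] = 11240/50760 = 0.221434…
E_income = (183/1276.5) / (11240/50760) = 0.6474…
0 < E_income < 1 ⇒ normal good, necessity.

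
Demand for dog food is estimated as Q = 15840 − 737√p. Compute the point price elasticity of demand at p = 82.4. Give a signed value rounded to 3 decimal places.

-0.366

dQ/dp = −737/(2√p) = -40.5951. At p = 82.4, Q = 9149.92.
Ed = (dQ/dp)·(p/Q) = (-40.5951) × (82.4/9149.92) = -0.36558…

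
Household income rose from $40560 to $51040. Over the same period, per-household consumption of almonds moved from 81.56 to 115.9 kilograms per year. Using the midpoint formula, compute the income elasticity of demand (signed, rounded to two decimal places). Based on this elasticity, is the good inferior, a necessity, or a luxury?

1.52; luxury

%ΔQ = (115.9 − 81.56)/[( 81.56 + 115.9)/2] = 34.34/98.73 = 0.347817…
%ΔIncome = (51040 − 40560)/[( 40560 + 51040)/2] = 10480/45800 = 0.228820…
E_income = (34.34/98.73) / (10480/45800) = 1.5200…
E_income > 1 ⇒ normal good, luxury.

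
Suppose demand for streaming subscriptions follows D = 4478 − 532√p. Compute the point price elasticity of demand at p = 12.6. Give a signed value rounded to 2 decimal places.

-0.36

dD/dp = −532/(2√p) = -74.937. At p = 12.6, D = 2589.59.
Ed = (dD/dp)·(p/D) = (-74.937) × (12.6/2589.59) = -0.3646…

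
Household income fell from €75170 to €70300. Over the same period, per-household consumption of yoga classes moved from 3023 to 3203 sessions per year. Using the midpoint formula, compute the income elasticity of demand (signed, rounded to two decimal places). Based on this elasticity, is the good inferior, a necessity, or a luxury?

%ΔQ = (3203 − 3023)/[( 3023 + 3203)/2] = 180/3113 = 0.057822…
%ΔIncome = (70300 − 75170)/[( 75170 + 70300)/2] = -4870/72735 = -0.066955…
E_income = (180/3113) / (-4870/72735) = -0.8635…
E_income < 0 ⇒ inferior good.

-0.86; inferior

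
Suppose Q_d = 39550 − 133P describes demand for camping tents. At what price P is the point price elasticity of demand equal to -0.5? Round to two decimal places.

99.12

Ed = −133P/(39550 − 133P). Set this equal to -0.5:
133P = 0.5·(39550 − 133P) ⇒ 133P(1 + 0.5) = 0.5·39550
P = 0.5·39550 / (133·1.5) = 99.1228…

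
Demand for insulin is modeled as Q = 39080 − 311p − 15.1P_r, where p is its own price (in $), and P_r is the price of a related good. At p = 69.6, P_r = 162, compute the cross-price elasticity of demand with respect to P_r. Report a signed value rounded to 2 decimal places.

At the given values, Q = 39080 − 311(69.6) − 15.1(162) = 14988.2.
∂Q/∂P_r = -15.1.
E = (-15.1) × (162/14988.2) = -0.1632…

-0.16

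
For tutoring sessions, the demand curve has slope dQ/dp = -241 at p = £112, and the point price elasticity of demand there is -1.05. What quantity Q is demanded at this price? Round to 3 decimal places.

25706.667

Ed = (dQ/dp)·(p/Q) ⇒ Q = (dQ/dp)·p/Ed = (-241)·112/(-1.05) = 25706.66666…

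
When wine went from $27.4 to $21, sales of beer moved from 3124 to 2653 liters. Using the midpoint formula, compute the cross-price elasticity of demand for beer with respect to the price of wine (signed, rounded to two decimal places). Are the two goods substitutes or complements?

%ΔQ_{beer} = (2653 − 3124)/avg = -471/2888.5 = -0.163060…
%ΔP_{wine} = (21 − 27.4)/avg = -6.4/24.2 = -0.264462…
E_cross = (-471/2888.5) / (-6.4/24.2) = 0.6165…
E_cross > 0 ⇒ the goods are substitutes.

0.62; substitutes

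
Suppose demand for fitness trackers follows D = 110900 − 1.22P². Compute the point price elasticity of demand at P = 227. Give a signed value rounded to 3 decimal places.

dD/dP = −2·1.22·P = -553.88. At P = 227, D = 48034.62.
Ed = (dD/dP)·(P/D) = (-553.88) × (227/48034.62) = -2.61750…

-2.618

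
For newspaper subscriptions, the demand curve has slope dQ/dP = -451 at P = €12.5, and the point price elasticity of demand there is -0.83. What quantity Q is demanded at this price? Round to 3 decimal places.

Ed = (dQ/dP)·(P/Q) ⇒ Q = (dQ/dP)·P/Ed = (-451)·12.5/(-0.83) = 6792.16867…

6792.169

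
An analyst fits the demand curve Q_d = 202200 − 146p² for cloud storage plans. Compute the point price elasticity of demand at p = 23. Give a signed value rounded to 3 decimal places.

dQ_d/dp = −2·146·p = -6716. At p = 23, Q_d = 124966.
Ed = (dQ_d/dp)·(p/Q_d) = (-6716) × (23/124966) = -1.23608…

-1.236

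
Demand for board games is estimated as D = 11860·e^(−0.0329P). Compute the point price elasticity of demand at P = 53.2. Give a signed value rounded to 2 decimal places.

-1.75

dD/dP = −0.0329·D = -67.7866. At P = 53.2, D = 2060.38.
Ed = (dD/dP)·(P/D) = (-67.7866) × (53.2/2060.38) = -1.7502…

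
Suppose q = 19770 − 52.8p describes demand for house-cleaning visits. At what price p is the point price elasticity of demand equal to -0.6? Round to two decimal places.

Ed = −52.8p/(19770 − 52.8p). Set this equal to -0.6:
52.8p = 0.6·(19770 − 52.8p) ⇒ 52.8p(1 + 0.6) = 0.6·19770
p = 0.6·19770 / (52.8·1.6) = 140.4119…

140.41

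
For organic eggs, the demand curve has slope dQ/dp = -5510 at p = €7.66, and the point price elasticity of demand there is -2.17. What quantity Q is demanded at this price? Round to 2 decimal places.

19450.05

Ed = (dQ/dp)·(p/Q) ⇒ Q = (dQ/dp)·p/Ed = (-5510)·7.66/(-2.17) = 19450.0460…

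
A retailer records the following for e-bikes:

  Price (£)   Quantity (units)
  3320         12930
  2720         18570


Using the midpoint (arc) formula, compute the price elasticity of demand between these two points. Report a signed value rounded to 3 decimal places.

-1.802

%ΔQ = (18570 − 12930) / [(12930 + 18570)/2] = 5640/15750 = 0.358095…
%ΔP = (2720 − 3320) / [(3320 + 2720)/2] = -600/3020 = -0.198675…
Arc Ed = %ΔQ / %ΔP = (5640/15750) / (-600/3020) = -1.80241…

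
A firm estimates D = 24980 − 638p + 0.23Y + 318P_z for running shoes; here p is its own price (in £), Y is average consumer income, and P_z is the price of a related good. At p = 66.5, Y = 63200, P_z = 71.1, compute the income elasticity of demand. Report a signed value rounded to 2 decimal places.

At the given values, D = 24980 − 638(66.5) + 0.23(63200) + 318(71.1) = 19698.8.
∂D/∂Y = 0.23.
E = (0.23) × (63200/19698.8) = 0.7379…

0.74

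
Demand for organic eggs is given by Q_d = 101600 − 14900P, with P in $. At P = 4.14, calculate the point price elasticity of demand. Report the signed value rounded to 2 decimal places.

-1.55

dQ_d/dP = −14900. At P = 4.14, Q_d = 101600 − 14900(4.14) = 39914.
Ed = (dQ_d/dP)·(P/Q_d) = −14900 × (4.14/39914) = -1.5454…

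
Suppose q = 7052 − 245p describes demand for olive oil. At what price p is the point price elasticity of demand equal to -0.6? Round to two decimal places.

Ed = −245p/(7052 − 245p). Set this equal to -0.6:
245p = 0.6·(7052 − 245p) ⇒ 245p(1 + 0.6) = 0.6·7052
p = 0.6·7052 / (245·1.6) = 10.7938…

10.79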